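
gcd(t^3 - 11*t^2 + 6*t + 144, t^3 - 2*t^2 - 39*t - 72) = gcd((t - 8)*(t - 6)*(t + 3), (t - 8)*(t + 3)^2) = t^2 - 5*t - 24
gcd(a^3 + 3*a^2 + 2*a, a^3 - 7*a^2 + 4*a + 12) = a + 1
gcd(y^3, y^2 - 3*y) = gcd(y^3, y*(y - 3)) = y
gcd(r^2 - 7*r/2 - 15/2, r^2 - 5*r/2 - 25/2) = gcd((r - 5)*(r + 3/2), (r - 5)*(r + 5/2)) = r - 5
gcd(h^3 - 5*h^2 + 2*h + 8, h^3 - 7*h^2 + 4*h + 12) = h^2 - h - 2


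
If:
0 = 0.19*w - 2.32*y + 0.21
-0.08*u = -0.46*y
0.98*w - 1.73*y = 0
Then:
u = 0.61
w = 0.19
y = 0.11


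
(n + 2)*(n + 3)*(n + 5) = n^3 + 10*n^2 + 31*n + 30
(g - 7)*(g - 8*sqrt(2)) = g^2 - 8*sqrt(2)*g - 7*g + 56*sqrt(2)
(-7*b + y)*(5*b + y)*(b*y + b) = -35*b^3*y - 35*b^3 - 2*b^2*y^2 - 2*b^2*y + b*y^3 + b*y^2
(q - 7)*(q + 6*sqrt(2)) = q^2 - 7*q + 6*sqrt(2)*q - 42*sqrt(2)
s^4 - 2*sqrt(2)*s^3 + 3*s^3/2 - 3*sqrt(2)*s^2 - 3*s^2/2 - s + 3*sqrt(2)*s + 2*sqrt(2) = (s - 1)*(s + 1/2)*(s + 2)*(s - 2*sqrt(2))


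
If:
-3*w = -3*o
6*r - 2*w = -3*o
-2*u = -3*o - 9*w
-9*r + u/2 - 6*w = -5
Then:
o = 10/3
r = -5/9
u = 20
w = 10/3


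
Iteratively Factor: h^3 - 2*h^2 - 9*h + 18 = (h - 2)*(h^2 - 9) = (h - 2)*(h + 3)*(h - 3)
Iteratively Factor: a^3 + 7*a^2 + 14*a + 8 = (a + 4)*(a^2 + 3*a + 2) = (a + 2)*(a + 4)*(a + 1)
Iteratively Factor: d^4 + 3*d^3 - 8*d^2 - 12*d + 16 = (d + 2)*(d^3 + d^2 - 10*d + 8) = (d - 2)*(d + 2)*(d^2 + 3*d - 4) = (d - 2)*(d + 2)*(d + 4)*(d - 1)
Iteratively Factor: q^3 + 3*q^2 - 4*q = (q - 1)*(q^2 + 4*q) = q*(q - 1)*(q + 4)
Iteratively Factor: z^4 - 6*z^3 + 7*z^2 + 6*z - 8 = (z - 4)*(z^3 - 2*z^2 - z + 2) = (z - 4)*(z + 1)*(z^2 - 3*z + 2) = (z - 4)*(z - 2)*(z + 1)*(z - 1)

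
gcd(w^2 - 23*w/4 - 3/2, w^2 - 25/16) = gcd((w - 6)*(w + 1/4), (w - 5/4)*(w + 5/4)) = 1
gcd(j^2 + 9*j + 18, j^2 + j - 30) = j + 6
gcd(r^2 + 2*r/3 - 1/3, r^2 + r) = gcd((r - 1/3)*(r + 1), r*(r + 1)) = r + 1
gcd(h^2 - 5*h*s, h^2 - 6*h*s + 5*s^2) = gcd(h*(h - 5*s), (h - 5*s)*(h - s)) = -h + 5*s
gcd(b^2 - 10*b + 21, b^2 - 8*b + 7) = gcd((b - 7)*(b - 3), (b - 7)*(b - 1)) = b - 7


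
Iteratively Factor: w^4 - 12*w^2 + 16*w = (w - 2)*(w^3 + 2*w^2 - 8*w) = w*(w - 2)*(w^2 + 2*w - 8) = w*(w - 2)*(w + 4)*(w - 2)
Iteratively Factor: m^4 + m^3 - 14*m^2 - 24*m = (m + 3)*(m^3 - 2*m^2 - 8*m) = m*(m + 3)*(m^2 - 2*m - 8) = m*(m - 4)*(m + 3)*(m + 2)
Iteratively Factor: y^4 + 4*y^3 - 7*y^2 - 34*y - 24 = (y + 1)*(y^3 + 3*y^2 - 10*y - 24) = (y + 1)*(y + 4)*(y^2 - y - 6) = (y + 1)*(y + 2)*(y + 4)*(y - 3)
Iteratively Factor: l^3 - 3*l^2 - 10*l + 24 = (l + 3)*(l^2 - 6*l + 8) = (l - 2)*(l + 3)*(l - 4)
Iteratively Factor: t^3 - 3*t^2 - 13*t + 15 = (t + 3)*(t^2 - 6*t + 5) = (t - 1)*(t + 3)*(t - 5)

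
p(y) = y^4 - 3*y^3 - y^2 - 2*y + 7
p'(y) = 4*y^3 - 9*y^2 - 2*y - 2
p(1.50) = -3.31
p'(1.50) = -11.75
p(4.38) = 95.01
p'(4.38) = 152.69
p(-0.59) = 8.57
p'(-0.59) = -4.77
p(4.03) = 50.11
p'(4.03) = 105.58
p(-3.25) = 217.49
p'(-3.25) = -227.88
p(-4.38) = 616.70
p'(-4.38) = -502.01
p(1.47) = -2.96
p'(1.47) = -11.68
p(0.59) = 4.98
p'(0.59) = -5.49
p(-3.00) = 166.00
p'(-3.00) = -185.00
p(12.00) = 15391.00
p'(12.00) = 5590.00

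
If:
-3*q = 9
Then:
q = -3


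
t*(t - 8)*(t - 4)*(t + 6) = t^4 - 6*t^3 - 40*t^2 + 192*t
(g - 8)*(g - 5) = g^2 - 13*g + 40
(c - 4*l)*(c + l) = c^2 - 3*c*l - 4*l^2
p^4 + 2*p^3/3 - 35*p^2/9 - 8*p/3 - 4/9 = (p - 2)*(p + 1/3)^2*(p + 2)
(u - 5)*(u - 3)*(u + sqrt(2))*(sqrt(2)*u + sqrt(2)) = sqrt(2)*u^4 - 7*sqrt(2)*u^3 + 2*u^3 - 14*u^2 + 7*sqrt(2)*u^2 + 14*u + 15*sqrt(2)*u + 30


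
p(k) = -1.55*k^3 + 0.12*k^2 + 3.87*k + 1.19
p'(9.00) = -370.62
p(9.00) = -1084.21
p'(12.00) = -662.85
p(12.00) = -2613.49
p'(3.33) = -46.89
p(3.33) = -41.83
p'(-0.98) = -0.83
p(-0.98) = -1.03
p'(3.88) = -65.20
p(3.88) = -72.53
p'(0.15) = 3.80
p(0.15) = 1.77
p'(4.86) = -104.79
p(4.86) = -155.09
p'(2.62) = -27.42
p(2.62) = -15.72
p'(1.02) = -0.72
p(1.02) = 3.62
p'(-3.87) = -66.70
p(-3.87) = 77.85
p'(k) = -4.65*k^2 + 0.24*k + 3.87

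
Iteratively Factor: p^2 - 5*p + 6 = (p - 2)*(p - 3)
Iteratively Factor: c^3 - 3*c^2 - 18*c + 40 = (c - 2)*(c^2 - c - 20) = (c - 2)*(c + 4)*(c - 5)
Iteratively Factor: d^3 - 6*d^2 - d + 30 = (d - 3)*(d^2 - 3*d - 10) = (d - 5)*(d - 3)*(d + 2)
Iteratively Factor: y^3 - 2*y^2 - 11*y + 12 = (y - 4)*(y^2 + 2*y - 3) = (y - 4)*(y + 3)*(y - 1)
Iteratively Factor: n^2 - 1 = (n - 1)*(n + 1)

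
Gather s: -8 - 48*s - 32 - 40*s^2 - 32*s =-40*s^2 - 80*s - 40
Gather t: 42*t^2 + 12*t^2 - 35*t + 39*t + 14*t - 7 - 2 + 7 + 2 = 54*t^2 + 18*t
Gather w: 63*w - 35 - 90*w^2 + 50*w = -90*w^2 + 113*w - 35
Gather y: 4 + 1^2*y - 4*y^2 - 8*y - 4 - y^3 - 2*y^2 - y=-y^3 - 6*y^2 - 8*y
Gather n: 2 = 2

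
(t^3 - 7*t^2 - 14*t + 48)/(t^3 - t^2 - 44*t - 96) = (t - 2)/(t + 4)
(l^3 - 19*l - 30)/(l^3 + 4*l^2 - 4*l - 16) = (l^2 - 2*l - 15)/(l^2 + 2*l - 8)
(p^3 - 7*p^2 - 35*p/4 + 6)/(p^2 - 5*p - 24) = (p^2 + p - 3/4)/(p + 3)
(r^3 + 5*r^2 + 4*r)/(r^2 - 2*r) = (r^2 + 5*r + 4)/(r - 2)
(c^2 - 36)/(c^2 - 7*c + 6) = (c + 6)/(c - 1)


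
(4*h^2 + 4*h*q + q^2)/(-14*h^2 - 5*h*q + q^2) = (2*h + q)/(-7*h + q)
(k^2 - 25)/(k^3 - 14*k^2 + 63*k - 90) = (k + 5)/(k^2 - 9*k + 18)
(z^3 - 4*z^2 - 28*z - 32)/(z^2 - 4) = (z^2 - 6*z - 16)/(z - 2)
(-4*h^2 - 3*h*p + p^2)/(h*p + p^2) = (-4*h + p)/p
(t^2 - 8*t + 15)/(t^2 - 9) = (t - 5)/(t + 3)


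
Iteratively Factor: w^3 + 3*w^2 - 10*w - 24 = (w - 3)*(w^2 + 6*w + 8) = (w - 3)*(w + 2)*(w + 4)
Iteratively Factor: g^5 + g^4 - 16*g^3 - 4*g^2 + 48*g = (g)*(g^4 + g^3 - 16*g^2 - 4*g + 48) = g*(g - 2)*(g^3 + 3*g^2 - 10*g - 24) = g*(g - 2)*(g + 2)*(g^2 + g - 12) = g*(g - 3)*(g - 2)*(g + 2)*(g + 4)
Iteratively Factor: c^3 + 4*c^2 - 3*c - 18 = (c + 3)*(c^2 + c - 6) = (c + 3)^2*(c - 2)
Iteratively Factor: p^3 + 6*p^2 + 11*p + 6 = (p + 3)*(p^2 + 3*p + 2) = (p + 1)*(p + 3)*(p + 2)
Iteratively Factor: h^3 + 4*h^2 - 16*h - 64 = (h + 4)*(h^2 - 16) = (h - 4)*(h + 4)*(h + 4)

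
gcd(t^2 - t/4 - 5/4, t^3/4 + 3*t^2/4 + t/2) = t + 1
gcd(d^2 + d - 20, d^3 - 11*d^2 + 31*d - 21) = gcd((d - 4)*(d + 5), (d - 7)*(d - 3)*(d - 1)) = 1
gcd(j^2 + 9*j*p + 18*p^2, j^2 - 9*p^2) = j + 3*p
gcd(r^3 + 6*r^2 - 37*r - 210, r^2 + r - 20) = r + 5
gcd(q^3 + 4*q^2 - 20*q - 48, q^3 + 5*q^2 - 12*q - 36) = q^2 + 8*q + 12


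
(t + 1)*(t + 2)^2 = t^3 + 5*t^2 + 8*t + 4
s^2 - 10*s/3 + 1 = (s - 3)*(s - 1/3)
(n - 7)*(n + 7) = n^2 - 49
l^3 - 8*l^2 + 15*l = l*(l - 5)*(l - 3)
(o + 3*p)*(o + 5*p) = o^2 + 8*o*p + 15*p^2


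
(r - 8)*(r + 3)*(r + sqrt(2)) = r^3 - 5*r^2 + sqrt(2)*r^2 - 24*r - 5*sqrt(2)*r - 24*sqrt(2)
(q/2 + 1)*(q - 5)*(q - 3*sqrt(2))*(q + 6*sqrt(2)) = q^4/2 - 3*q^3/2 + 3*sqrt(2)*q^3/2 - 23*q^2 - 9*sqrt(2)*q^2/2 - 15*sqrt(2)*q + 54*q + 180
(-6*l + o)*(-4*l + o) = 24*l^2 - 10*l*o + o^2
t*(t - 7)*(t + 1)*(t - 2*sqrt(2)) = t^4 - 6*t^3 - 2*sqrt(2)*t^3 - 7*t^2 + 12*sqrt(2)*t^2 + 14*sqrt(2)*t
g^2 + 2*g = g*(g + 2)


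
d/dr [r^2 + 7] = 2*r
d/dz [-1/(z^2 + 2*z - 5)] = 2*(z + 1)/(z^2 + 2*z - 5)^2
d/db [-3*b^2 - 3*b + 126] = -6*b - 3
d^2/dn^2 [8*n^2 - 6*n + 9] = 16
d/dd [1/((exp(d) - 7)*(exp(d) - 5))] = 2*(6 - exp(d))*exp(d)/(exp(4*d) - 24*exp(3*d) + 214*exp(2*d) - 840*exp(d) + 1225)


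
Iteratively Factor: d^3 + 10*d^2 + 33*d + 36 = (d + 3)*(d^2 + 7*d + 12) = (d + 3)^2*(d + 4)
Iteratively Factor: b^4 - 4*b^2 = (b - 2)*(b^3 + 2*b^2) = (b - 2)*(b + 2)*(b^2) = b*(b - 2)*(b + 2)*(b)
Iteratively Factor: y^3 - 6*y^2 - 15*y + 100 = (y - 5)*(y^2 - y - 20) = (y - 5)^2*(y + 4)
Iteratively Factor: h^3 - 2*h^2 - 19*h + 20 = (h + 4)*(h^2 - 6*h + 5) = (h - 5)*(h + 4)*(h - 1)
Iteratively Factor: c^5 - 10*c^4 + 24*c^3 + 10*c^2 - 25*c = (c)*(c^4 - 10*c^3 + 24*c^2 + 10*c - 25) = c*(c - 5)*(c^3 - 5*c^2 - c + 5) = c*(c - 5)*(c + 1)*(c^2 - 6*c + 5) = c*(c - 5)*(c - 1)*(c + 1)*(c - 5)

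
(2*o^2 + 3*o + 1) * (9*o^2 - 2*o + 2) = 18*o^4 + 23*o^3 + 7*o^2 + 4*o + 2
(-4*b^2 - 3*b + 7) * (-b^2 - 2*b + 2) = 4*b^4 + 11*b^3 - 9*b^2 - 20*b + 14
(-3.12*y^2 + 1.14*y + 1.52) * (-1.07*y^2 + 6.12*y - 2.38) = 3.3384*y^4 - 20.3142*y^3 + 12.776*y^2 + 6.5892*y - 3.6176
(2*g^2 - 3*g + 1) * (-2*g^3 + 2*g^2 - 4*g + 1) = -4*g^5 + 10*g^4 - 16*g^3 + 16*g^2 - 7*g + 1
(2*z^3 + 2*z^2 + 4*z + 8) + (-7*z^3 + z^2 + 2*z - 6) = -5*z^3 + 3*z^2 + 6*z + 2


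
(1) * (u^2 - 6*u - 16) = u^2 - 6*u - 16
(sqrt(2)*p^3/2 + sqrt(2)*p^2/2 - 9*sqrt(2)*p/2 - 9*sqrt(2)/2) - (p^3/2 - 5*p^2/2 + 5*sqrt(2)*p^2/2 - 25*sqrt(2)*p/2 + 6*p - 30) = -p^3/2 + sqrt(2)*p^3/2 - 2*sqrt(2)*p^2 + 5*p^2/2 - 6*p + 8*sqrt(2)*p - 9*sqrt(2)/2 + 30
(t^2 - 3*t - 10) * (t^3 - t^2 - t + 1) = t^5 - 4*t^4 - 8*t^3 + 14*t^2 + 7*t - 10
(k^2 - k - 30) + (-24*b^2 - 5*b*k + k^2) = -24*b^2 - 5*b*k + 2*k^2 - k - 30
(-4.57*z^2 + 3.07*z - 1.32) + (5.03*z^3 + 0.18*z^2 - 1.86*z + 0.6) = 5.03*z^3 - 4.39*z^2 + 1.21*z - 0.72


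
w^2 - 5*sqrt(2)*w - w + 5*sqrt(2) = (w - 1)*(w - 5*sqrt(2))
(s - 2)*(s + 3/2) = s^2 - s/2 - 3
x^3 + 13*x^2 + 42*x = x*(x + 6)*(x + 7)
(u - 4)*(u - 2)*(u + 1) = u^3 - 5*u^2 + 2*u + 8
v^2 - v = v*(v - 1)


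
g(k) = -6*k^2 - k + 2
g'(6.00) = -73.00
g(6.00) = -220.00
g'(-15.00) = 179.00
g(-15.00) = -1333.00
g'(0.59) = -8.08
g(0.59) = -0.68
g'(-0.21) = 1.52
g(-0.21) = 1.95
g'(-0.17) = 1.04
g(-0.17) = 2.00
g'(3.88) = -47.56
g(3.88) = -92.21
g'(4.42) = -54.04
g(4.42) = -119.64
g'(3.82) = -46.84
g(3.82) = -89.37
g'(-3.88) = 45.56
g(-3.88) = -84.45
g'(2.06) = -25.72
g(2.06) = -25.52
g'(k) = -12*k - 1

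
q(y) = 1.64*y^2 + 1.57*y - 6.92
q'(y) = 3.28*y + 1.57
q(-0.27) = -7.22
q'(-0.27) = 0.68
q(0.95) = -3.95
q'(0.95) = 4.69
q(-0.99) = -6.87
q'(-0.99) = -1.68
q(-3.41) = 6.80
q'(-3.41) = -9.61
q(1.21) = -2.62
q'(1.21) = 5.54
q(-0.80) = -7.13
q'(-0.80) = -1.05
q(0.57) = -5.49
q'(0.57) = 3.44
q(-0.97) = -6.90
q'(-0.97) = -1.61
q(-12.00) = 210.40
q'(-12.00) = -37.79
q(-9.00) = 111.79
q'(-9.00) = -27.95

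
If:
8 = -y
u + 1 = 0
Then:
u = -1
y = -8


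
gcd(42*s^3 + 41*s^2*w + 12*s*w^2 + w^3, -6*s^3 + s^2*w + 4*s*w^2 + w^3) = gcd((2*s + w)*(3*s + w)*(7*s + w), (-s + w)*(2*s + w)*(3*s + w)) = 6*s^2 + 5*s*w + w^2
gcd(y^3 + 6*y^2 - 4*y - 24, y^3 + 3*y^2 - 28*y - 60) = y^2 + 8*y + 12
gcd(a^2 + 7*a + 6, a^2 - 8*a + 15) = 1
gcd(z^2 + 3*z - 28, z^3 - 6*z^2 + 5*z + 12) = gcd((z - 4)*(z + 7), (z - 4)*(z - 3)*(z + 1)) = z - 4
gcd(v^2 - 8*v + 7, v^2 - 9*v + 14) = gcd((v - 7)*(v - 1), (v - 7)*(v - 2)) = v - 7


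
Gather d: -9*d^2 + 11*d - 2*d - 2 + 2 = -9*d^2 + 9*d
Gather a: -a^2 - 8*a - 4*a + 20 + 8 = -a^2 - 12*a + 28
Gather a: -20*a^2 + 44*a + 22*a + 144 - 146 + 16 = -20*a^2 + 66*a + 14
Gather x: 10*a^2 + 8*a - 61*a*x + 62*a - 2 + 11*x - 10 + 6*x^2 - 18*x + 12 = 10*a^2 + 70*a + 6*x^2 + x*(-61*a - 7)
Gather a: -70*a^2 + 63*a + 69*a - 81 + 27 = -70*a^2 + 132*a - 54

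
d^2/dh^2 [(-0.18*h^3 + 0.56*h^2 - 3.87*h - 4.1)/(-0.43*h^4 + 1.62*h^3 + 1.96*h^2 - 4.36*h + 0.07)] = (0.0665639999999998*h^9 - 0.621264*h^8 + 11.837556*h^7 - 37.722504*h^6 - 23.956104*h^5 + 72.735288*h^4 + 323.88478*h^3 - 82.90536*h^2 - 216.191892*h + 157.11044)/(0.079507*h^12 - 0.898614*h^11 + 2.298264*h^10 + 6.35898*h^9 - 28.737693*h^8 - 6.09809999999999*h^7 + 99.858932*h^6 - 44.259528*h^5 - 109.610319*h^4 + 86.447194*h^3 - 4.020828*h^2 + 0.064092*h - 0.000343)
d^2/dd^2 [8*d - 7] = 0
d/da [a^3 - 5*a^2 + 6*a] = 3*a^2 - 10*a + 6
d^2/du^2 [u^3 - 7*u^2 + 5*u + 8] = 6*u - 14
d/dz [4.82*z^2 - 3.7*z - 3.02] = 9.64*z - 3.7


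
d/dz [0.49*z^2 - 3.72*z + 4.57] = 0.98*z - 3.72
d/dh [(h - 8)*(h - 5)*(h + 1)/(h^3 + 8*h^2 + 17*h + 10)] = 10*(2*h^2 - 6*h - 41)/(h^4 + 14*h^3 + 69*h^2 + 140*h + 100)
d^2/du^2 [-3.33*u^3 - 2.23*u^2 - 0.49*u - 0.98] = -19.98*u - 4.46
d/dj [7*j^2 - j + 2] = 14*j - 1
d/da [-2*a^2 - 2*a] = -4*a - 2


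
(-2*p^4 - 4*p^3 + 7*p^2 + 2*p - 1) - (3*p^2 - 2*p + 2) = -2*p^4 - 4*p^3 + 4*p^2 + 4*p - 3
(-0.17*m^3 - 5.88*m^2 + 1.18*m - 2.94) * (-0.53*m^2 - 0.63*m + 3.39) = 0.0901*m^5 + 3.2235*m^4 + 2.5027*m^3 - 19.1184*m^2 + 5.8524*m - 9.9666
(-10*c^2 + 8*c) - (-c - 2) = -10*c^2 + 9*c + 2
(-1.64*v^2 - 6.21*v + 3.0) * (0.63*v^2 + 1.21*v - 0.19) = -1.0332*v^4 - 5.8967*v^3 - 5.3125*v^2 + 4.8099*v - 0.57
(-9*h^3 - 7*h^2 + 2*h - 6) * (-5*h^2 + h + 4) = 45*h^5 + 26*h^4 - 53*h^3 + 4*h^2 + 2*h - 24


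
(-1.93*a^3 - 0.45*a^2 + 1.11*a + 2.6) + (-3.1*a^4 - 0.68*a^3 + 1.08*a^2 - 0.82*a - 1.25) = -3.1*a^4 - 2.61*a^3 + 0.63*a^2 + 0.29*a + 1.35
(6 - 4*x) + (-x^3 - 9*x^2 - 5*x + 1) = -x^3 - 9*x^2 - 9*x + 7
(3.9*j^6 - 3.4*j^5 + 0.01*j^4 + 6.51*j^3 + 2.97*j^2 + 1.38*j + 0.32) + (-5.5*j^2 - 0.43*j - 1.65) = 3.9*j^6 - 3.4*j^5 + 0.01*j^4 + 6.51*j^3 - 2.53*j^2 + 0.95*j - 1.33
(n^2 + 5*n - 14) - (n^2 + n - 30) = 4*n + 16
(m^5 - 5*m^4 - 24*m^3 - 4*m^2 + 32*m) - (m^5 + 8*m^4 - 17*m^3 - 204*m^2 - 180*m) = -13*m^4 - 7*m^3 + 200*m^2 + 212*m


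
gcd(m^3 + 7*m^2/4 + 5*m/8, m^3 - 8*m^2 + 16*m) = m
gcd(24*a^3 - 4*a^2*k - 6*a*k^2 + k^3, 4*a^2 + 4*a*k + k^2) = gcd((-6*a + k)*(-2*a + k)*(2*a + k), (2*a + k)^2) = 2*a + k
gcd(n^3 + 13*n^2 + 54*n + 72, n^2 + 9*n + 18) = n^2 + 9*n + 18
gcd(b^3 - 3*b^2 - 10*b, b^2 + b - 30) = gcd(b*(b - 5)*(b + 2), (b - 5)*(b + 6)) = b - 5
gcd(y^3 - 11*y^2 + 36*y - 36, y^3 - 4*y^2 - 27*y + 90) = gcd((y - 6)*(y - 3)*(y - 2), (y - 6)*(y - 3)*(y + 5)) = y^2 - 9*y + 18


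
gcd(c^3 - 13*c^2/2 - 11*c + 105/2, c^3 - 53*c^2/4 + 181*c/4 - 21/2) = c - 7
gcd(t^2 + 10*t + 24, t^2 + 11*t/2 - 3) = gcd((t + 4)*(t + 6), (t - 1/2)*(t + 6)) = t + 6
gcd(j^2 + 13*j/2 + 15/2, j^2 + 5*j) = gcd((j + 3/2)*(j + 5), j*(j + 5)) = j + 5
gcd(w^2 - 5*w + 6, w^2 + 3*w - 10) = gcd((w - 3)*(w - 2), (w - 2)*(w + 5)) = w - 2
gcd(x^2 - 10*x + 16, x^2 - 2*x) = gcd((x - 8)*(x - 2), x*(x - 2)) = x - 2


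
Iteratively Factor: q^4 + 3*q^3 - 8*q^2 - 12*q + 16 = (q - 1)*(q^3 + 4*q^2 - 4*q - 16) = (q - 1)*(q + 2)*(q^2 + 2*q - 8) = (q - 2)*(q - 1)*(q + 2)*(q + 4)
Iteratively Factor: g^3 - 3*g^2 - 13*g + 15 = (g - 5)*(g^2 + 2*g - 3) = (g - 5)*(g + 3)*(g - 1)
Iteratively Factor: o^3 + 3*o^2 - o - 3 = (o - 1)*(o^2 + 4*o + 3) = (o - 1)*(o + 3)*(o + 1)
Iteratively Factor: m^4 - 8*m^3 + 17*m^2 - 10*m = (m - 1)*(m^3 - 7*m^2 + 10*m) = m*(m - 1)*(m^2 - 7*m + 10) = m*(m - 2)*(m - 1)*(m - 5)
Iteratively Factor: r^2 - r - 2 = (r + 1)*(r - 2)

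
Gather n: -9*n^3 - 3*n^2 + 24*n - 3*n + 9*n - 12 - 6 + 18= -9*n^3 - 3*n^2 + 30*n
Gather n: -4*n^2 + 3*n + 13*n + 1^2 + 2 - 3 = -4*n^2 + 16*n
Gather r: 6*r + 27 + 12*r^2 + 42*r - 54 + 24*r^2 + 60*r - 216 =36*r^2 + 108*r - 243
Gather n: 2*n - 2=2*n - 2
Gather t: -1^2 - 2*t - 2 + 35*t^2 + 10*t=35*t^2 + 8*t - 3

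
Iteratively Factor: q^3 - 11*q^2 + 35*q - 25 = (q - 1)*(q^2 - 10*q + 25) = (q - 5)*(q - 1)*(q - 5)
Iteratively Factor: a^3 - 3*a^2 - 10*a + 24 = (a + 3)*(a^2 - 6*a + 8) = (a - 4)*(a + 3)*(a - 2)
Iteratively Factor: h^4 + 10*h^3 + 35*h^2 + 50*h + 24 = (h + 1)*(h^3 + 9*h^2 + 26*h + 24) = (h + 1)*(h + 2)*(h^2 + 7*h + 12) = (h + 1)*(h + 2)*(h + 3)*(h + 4)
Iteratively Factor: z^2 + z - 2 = (z + 2)*(z - 1)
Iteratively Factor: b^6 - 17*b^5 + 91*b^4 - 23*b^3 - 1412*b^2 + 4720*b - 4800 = (b - 4)*(b^5 - 13*b^4 + 39*b^3 + 133*b^2 - 880*b + 1200) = (b - 5)*(b - 4)*(b^4 - 8*b^3 - b^2 + 128*b - 240) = (b - 5)*(b - 4)^2*(b^3 - 4*b^2 - 17*b + 60) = (b - 5)^2*(b - 4)^2*(b^2 + b - 12) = (b - 5)^2*(b - 4)^2*(b - 3)*(b + 4)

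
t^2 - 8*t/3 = t*(t - 8/3)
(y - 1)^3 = y^3 - 3*y^2 + 3*y - 1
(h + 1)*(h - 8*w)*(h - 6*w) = h^3 - 14*h^2*w + h^2 + 48*h*w^2 - 14*h*w + 48*w^2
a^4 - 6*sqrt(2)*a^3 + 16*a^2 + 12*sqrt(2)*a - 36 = (a - 3*sqrt(2))^2*(a - sqrt(2))*(a + sqrt(2))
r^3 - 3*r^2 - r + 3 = (r - 3)*(r - 1)*(r + 1)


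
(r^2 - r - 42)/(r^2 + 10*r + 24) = (r - 7)/(r + 4)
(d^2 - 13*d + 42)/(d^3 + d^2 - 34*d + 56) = (d^2 - 13*d + 42)/(d^3 + d^2 - 34*d + 56)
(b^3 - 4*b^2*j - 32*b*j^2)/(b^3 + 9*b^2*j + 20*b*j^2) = (b - 8*j)/(b + 5*j)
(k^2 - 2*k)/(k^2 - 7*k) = (k - 2)/(k - 7)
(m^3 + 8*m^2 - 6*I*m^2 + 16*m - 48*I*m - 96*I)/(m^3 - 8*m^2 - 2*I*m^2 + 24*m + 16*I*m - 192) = (m^2 + 8*m + 16)/(m^2 + 4*m*(-2 + I) - 32*I)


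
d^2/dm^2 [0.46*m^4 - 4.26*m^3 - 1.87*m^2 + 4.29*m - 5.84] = 5.52*m^2 - 25.56*m - 3.74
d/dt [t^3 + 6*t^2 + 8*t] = 3*t^2 + 12*t + 8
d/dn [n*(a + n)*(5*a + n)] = 5*a^2 + 12*a*n + 3*n^2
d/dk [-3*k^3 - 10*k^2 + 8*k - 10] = -9*k^2 - 20*k + 8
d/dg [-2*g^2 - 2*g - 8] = -4*g - 2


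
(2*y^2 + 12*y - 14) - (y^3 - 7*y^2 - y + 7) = -y^3 + 9*y^2 + 13*y - 21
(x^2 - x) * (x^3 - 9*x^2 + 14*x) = x^5 - 10*x^4 + 23*x^3 - 14*x^2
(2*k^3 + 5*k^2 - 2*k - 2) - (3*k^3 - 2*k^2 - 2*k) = -k^3 + 7*k^2 - 2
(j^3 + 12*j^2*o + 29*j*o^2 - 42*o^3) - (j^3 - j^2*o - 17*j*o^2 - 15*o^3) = 13*j^2*o + 46*j*o^2 - 27*o^3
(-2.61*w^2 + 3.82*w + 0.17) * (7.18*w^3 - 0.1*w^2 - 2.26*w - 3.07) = -18.7398*w^5 + 27.6886*w^4 + 6.7372*w^3 - 0.637499999999999*w^2 - 12.1116*w - 0.5219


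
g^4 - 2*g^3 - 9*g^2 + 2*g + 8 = (g - 4)*(g - 1)*(g + 1)*(g + 2)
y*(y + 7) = y^2 + 7*y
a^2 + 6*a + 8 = (a + 2)*(a + 4)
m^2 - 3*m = m*(m - 3)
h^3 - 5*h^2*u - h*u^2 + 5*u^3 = (h - 5*u)*(h - u)*(h + u)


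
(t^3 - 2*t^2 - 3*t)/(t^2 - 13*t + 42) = t*(t^2 - 2*t - 3)/(t^2 - 13*t + 42)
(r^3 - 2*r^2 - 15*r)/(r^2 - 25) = r*(r + 3)/(r + 5)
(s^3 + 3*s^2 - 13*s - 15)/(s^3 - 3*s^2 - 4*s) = (s^2 + 2*s - 15)/(s*(s - 4))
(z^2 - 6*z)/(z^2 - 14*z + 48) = z/(z - 8)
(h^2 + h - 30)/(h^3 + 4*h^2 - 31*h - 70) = (h + 6)/(h^2 + 9*h + 14)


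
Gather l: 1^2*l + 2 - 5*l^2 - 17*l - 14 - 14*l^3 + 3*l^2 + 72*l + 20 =-14*l^3 - 2*l^2 + 56*l + 8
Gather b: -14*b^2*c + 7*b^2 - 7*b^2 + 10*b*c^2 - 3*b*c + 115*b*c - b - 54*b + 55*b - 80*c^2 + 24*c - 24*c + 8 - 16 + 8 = -14*b^2*c + b*(10*c^2 + 112*c) - 80*c^2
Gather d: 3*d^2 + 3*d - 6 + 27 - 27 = 3*d^2 + 3*d - 6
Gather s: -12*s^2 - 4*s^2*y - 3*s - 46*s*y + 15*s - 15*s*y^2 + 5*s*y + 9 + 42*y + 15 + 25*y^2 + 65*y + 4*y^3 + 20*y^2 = s^2*(-4*y - 12) + s*(-15*y^2 - 41*y + 12) + 4*y^3 + 45*y^2 + 107*y + 24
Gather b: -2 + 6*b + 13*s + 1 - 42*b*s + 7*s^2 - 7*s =b*(6 - 42*s) + 7*s^2 + 6*s - 1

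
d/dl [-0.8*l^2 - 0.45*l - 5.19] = -1.6*l - 0.45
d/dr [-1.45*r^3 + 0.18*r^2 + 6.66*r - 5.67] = -4.35*r^2 + 0.36*r + 6.66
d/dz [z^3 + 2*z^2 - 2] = z*(3*z + 4)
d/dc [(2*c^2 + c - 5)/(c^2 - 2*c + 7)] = (-5*c^2 + 38*c - 3)/(c^4 - 4*c^3 + 18*c^2 - 28*c + 49)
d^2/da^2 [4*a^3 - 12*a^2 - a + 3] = 24*a - 24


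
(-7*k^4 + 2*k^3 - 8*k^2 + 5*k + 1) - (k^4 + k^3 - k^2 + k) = -8*k^4 + k^3 - 7*k^2 + 4*k + 1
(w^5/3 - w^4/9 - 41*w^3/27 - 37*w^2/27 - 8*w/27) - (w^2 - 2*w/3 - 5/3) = w^5/3 - w^4/9 - 41*w^3/27 - 64*w^2/27 + 10*w/27 + 5/3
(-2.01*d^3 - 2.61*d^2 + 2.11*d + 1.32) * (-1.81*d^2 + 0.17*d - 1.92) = 3.6381*d^5 + 4.3824*d^4 - 0.4036*d^3 + 2.9807*d^2 - 3.8268*d - 2.5344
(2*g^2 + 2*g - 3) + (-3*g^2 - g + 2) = -g^2 + g - 1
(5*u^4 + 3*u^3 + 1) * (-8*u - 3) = -40*u^5 - 39*u^4 - 9*u^3 - 8*u - 3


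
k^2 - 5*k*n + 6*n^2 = (k - 3*n)*(k - 2*n)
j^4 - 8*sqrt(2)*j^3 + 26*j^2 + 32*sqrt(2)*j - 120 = (j - 2)*(j + 2)*(j - 5*sqrt(2))*(j - 3*sqrt(2))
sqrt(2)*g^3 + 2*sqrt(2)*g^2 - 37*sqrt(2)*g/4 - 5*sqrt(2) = (g - 5/2)*(g + 4)*(sqrt(2)*g + sqrt(2)/2)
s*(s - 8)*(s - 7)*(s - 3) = s^4 - 18*s^3 + 101*s^2 - 168*s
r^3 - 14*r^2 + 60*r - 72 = (r - 6)^2*(r - 2)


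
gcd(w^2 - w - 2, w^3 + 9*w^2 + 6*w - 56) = w - 2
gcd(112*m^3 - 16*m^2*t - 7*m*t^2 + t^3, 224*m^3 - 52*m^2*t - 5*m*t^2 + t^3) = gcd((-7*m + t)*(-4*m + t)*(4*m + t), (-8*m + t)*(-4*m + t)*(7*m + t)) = -4*m + t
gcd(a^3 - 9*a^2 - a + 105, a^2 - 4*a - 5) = a - 5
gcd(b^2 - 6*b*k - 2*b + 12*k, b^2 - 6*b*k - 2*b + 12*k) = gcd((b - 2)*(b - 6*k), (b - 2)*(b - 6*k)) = b^2 - 6*b*k - 2*b + 12*k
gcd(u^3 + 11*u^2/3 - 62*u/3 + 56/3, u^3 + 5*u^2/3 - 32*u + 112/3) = u^2 + 17*u/3 - 28/3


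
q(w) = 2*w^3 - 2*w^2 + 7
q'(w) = 6*w^2 - 4*w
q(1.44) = 8.82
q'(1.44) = 6.68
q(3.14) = 49.20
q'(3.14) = 46.60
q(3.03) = 44.27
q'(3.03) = 42.97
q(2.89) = 38.57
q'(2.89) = 38.55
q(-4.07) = -160.97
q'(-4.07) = 115.67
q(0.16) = 6.96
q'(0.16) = -0.49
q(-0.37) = 6.62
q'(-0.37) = 2.30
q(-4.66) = -238.82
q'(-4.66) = 148.93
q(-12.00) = -3737.00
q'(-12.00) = 912.00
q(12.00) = 3175.00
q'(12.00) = 816.00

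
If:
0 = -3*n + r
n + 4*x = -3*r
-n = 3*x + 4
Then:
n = 8/13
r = 24/13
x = -20/13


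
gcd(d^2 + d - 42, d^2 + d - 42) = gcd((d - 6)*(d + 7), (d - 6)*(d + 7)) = d^2 + d - 42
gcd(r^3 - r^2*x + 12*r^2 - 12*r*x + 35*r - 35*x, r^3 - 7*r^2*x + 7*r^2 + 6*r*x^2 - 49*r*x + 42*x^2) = -r^2 + r*x - 7*r + 7*x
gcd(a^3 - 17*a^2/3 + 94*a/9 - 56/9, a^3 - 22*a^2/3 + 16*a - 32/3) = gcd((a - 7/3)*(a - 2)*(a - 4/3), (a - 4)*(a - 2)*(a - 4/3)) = a^2 - 10*a/3 + 8/3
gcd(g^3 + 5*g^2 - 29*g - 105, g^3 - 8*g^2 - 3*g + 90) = g^2 - 2*g - 15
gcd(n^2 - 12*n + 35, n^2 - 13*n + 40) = n - 5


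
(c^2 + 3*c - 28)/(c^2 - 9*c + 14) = (c^2 + 3*c - 28)/(c^2 - 9*c + 14)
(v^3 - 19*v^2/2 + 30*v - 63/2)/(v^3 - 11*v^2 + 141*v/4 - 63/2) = 2*(v^2 - 6*v + 9)/(2*v^2 - 15*v + 18)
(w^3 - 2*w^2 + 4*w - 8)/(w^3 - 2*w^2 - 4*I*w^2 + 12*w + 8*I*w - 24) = (w - 2*I)/(w - 6*I)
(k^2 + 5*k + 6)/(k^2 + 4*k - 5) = (k^2 + 5*k + 6)/(k^2 + 4*k - 5)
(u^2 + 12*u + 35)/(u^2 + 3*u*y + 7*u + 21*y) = (u + 5)/(u + 3*y)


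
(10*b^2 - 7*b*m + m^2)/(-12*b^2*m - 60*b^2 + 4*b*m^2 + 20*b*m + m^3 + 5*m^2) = (-5*b + m)/(6*b*m + 30*b + m^2 + 5*m)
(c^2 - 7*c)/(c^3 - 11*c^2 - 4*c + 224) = c/(c^2 - 4*c - 32)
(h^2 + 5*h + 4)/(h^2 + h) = (h + 4)/h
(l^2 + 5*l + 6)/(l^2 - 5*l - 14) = (l + 3)/(l - 7)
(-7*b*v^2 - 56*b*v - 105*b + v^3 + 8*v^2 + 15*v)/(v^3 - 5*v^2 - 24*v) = (-7*b*v - 35*b + v^2 + 5*v)/(v*(v - 8))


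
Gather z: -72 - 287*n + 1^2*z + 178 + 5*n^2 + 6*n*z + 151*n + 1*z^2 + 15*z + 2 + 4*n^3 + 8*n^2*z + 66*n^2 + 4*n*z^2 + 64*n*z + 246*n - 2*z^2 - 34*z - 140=4*n^3 + 71*n^2 + 110*n + z^2*(4*n - 1) + z*(8*n^2 + 70*n - 18) - 32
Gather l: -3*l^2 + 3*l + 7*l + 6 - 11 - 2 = -3*l^2 + 10*l - 7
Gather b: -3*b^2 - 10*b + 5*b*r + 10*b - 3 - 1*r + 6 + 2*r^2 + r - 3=-3*b^2 + 5*b*r + 2*r^2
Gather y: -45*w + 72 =72 - 45*w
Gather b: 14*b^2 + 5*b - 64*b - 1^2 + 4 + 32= 14*b^2 - 59*b + 35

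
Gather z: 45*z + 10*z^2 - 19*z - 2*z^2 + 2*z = 8*z^2 + 28*z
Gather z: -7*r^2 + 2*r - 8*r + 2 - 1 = -7*r^2 - 6*r + 1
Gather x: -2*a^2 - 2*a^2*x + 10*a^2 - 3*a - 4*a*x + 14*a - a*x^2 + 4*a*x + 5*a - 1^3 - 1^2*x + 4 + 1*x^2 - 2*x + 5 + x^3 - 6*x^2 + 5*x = 8*a^2 + 16*a + x^3 + x^2*(-a - 5) + x*(2 - 2*a^2) + 8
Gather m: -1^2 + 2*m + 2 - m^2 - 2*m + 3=4 - m^2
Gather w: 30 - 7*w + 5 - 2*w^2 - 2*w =-2*w^2 - 9*w + 35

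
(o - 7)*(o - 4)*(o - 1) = o^3 - 12*o^2 + 39*o - 28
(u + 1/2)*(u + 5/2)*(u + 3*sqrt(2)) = u^3 + 3*u^2 + 3*sqrt(2)*u^2 + 5*u/4 + 9*sqrt(2)*u + 15*sqrt(2)/4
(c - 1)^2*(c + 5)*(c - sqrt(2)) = c^4 - sqrt(2)*c^3 + 3*c^3 - 9*c^2 - 3*sqrt(2)*c^2 + 5*c + 9*sqrt(2)*c - 5*sqrt(2)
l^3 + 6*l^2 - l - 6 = (l - 1)*(l + 1)*(l + 6)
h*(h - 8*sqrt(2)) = h^2 - 8*sqrt(2)*h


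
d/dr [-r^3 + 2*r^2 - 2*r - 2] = -3*r^2 + 4*r - 2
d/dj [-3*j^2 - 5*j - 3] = -6*j - 5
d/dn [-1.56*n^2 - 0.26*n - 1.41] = -3.12*n - 0.26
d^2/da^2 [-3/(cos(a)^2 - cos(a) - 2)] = 3*(-4*sin(a)^4 + 11*sin(a)^2 - 7*cos(a)/4 + 3*cos(3*a)/4 - 1)/(sin(a)^2 + cos(a) + 1)^3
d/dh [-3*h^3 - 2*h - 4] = -9*h^2 - 2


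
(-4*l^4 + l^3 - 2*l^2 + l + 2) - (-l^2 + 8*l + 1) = -4*l^4 + l^3 - l^2 - 7*l + 1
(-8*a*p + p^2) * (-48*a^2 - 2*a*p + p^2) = 384*a^3*p - 32*a^2*p^2 - 10*a*p^3 + p^4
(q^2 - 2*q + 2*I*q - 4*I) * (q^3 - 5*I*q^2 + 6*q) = q^5 - 2*q^4 - 3*I*q^4 + 16*q^3 + 6*I*q^3 - 32*q^2 + 12*I*q^2 - 24*I*q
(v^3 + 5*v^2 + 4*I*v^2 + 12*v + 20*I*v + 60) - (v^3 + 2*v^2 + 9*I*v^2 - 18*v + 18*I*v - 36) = 3*v^2 - 5*I*v^2 + 30*v + 2*I*v + 96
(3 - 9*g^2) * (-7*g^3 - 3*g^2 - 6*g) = 63*g^5 + 27*g^4 + 33*g^3 - 9*g^2 - 18*g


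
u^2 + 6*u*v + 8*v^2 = (u + 2*v)*(u + 4*v)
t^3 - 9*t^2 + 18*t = t*(t - 6)*(t - 3)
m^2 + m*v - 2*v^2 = (m - v)*(m + 2*v)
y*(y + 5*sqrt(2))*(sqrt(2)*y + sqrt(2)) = sqrt(2)*y^3 + sqrt(2)*y^2 + 10*y^2 + 10*y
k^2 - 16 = (k - 4)*(k + 4)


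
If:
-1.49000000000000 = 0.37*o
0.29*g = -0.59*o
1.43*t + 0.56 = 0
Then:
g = 8.19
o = -4.03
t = -0.39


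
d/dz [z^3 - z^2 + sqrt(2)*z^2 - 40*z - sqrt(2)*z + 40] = 3*z^2 - 2*z + 2*sqrt(2)*z - 40 - sqrt(2)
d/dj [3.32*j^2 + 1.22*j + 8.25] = 6.64*j + 1.22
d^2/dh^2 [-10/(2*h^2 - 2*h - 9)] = 40*(-2*h^2 + 2*h + 2*(2*h - 1)^2 + 9)/(-2*h^2 + 2*h + 9)^3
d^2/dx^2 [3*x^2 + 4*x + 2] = 6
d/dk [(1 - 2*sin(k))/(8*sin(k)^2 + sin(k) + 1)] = (16*sin(k)^2 - 16*sin(k) - 3)*cos(k)/(8*sin(k)^2 + sin(k) + 1)^2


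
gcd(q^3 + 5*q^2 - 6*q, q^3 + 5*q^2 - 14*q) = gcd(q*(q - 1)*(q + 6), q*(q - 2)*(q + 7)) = q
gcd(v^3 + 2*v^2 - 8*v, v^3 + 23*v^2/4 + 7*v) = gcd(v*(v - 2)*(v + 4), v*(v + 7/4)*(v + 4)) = v^2 + 4*v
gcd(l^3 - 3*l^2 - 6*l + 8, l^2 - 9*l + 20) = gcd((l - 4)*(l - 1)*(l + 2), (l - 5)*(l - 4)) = l - 4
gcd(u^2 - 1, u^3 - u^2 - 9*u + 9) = u - 1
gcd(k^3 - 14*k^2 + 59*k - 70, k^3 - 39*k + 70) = k^2 - 7*k + 10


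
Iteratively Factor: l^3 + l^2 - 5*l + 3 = (l - 1)*(l^2 + 2*l - 3) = (l - 1)^2*(l + 3)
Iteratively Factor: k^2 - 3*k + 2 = (k - 2)*(k - 1)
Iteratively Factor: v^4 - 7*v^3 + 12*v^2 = (v)*(v^3 - 7*v^2 + 12*v) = v^2*(v^2 - 7*v + 12) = v^2*(v - 4)*(v - 3)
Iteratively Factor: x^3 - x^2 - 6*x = (x + 2)*(x^2 - 3*x) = (x - 3)*(x + 2)*(x)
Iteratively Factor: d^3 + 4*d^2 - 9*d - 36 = (d + 4)*(d^2 - 9) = (d - 3)*(d + 4)*(d + 3)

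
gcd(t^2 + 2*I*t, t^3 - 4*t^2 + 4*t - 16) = t + 2*I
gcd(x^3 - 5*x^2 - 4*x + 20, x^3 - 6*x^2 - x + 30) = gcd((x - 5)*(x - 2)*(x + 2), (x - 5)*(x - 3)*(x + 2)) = x^2 - 3*x - 10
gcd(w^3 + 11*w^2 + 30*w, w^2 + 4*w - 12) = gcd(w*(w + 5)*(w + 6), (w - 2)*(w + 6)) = w + 6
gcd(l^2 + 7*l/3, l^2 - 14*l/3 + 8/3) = 1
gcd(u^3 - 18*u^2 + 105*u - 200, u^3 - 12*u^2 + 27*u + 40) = u^2 - 13*u + 40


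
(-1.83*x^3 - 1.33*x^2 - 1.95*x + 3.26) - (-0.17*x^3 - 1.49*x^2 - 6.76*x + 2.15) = -1.66*x^3 + 0.16*x^2 + 4.81*x + 1.11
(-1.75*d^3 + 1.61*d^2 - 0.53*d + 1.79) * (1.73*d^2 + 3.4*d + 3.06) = -3.0275*d^5 - 3.1647*d^4 - 0.7979*d^3 + 6.2213*d^2 + 4.4642*d + 5.4774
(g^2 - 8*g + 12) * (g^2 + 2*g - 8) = g^4 - 6*g^3 - 12*g^2 + 88*g - 96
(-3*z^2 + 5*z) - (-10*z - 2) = -3*z^2 + 15*z + 2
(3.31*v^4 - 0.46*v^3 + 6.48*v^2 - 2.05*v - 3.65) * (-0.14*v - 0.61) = -0.4634*v^5 - 1.9547*v^4 - 0.6266*v^3 - 3.6658*v^2 + 1.7615*v + 2.2265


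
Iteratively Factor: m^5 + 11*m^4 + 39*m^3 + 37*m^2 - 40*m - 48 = (m - 1)*(m^4 + 12*m^3 + 51*m^2 + 88*m + 48) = (m - 1)*(m + 1)*(m^3 + 11*m^2 + 40*m + 48) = (m - 1)*(m + 1)*(m + 3)*(m^2 + 8*m + 16) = (m - 1)*(m + 1)*(m + 3)*(m + 4)*(m + 4)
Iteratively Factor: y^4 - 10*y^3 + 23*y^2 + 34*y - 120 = (y - 3)*(y^3 - 7*y^2 + 2*y + 40) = (y - 4)*(y - 3)*(y^2 - 3*y - 10) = (y - 5)*(y - 4)*(y - 3)*(y + 2)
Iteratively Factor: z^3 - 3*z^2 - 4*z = (z - 4)*(z^2 + z) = z*(z - 4)*(z + 1)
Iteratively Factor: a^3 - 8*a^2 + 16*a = (a - 4)*(a^2 - 4*a) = a*(a - 4)*(a - 4)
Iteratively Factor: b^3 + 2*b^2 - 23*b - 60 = (b - 5)*(b^2 + 7*b + 12) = (b - 5)*(b + 4)*(b + 3)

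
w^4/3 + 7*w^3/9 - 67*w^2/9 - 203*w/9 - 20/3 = (w/3 + 1)*(w - 5)*(w + 1/3)*(w + 4)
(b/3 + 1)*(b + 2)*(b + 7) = b^3/3 + 4*b^2 + 41*b/3 + 14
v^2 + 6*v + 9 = (v + 3)^2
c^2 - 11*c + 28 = (c - 7)*(c - 4)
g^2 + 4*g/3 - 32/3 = (g - 8/3)*(g + 4)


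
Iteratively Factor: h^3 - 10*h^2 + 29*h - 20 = (h - 5)*(h^2 - 5*h + 4) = (h - 5)*(h - 1)*(h - 4)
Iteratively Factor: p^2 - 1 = (p - 1)*(p + 1)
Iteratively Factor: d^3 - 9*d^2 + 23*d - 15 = (d - 5)*(d^2 - 4*d + 3) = (d - 5)*(d - 1)*(d - 3)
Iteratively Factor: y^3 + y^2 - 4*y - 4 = (y - 2)*(y^2 + 3*y + 2) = (y - 2)*(y + 2)*(y + 1)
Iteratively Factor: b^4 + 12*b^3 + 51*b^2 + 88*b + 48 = (b + 4)*(b^3 + 8*b^2 + 19*b + 12) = (b + 1)*(b + 4)*(b^2 + 7*b + 12) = (b + 1)*(b + 3)*(b + 4)*(b + 4)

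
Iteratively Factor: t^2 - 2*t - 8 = (t + 2)*(t - 4)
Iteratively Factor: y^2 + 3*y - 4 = (y - 1)*(y + 4)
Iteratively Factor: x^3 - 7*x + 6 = (x - 1)*(x^2 + x - 6) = (x - 2)*(x - 1)*(x + 3)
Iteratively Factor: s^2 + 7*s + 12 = (s + 4)*(s + 3)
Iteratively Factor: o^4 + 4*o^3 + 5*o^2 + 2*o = (o + 2)*(o^3 + 2*o^2 + o) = (o + 1)*(o + 2)*(o^2 + o) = (o + 1)^2*(o + 2)*(o)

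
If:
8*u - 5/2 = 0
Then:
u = 5/16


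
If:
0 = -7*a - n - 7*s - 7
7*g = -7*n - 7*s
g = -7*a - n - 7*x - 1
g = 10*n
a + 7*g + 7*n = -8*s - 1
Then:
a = -1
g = 0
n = 0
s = 0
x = 6/7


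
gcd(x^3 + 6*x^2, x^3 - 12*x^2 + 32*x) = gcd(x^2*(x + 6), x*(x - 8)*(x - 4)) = x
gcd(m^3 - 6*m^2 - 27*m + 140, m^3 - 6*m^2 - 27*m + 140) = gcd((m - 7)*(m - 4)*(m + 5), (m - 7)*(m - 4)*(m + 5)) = m^3 - 6*m^2 - 27*m + 140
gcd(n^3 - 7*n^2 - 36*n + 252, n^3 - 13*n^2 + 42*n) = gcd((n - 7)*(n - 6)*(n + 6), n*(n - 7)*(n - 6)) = n^2 - 13*n + 42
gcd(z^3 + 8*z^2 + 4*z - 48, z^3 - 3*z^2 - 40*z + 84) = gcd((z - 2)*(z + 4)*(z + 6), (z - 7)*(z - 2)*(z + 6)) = z^2 + 4*z - 12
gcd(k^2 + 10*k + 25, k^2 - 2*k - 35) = k + 5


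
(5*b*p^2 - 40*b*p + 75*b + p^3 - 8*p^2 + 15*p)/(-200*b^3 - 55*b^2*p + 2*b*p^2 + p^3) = (p^2 - 8*p + 15)/(-40*b^2 - 3*b*p + p^2)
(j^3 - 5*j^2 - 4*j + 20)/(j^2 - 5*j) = j - 4/j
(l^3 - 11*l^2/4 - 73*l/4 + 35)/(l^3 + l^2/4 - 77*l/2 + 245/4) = (l + 4)/(l + 7)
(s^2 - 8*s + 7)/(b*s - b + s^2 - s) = (s - 7)/(b + s)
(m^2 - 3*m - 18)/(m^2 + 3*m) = (m - 6)/m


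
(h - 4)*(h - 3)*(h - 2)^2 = h^4 - 11*h^3 + 44*h^2 - 76*h + 48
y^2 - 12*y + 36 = (y - 6)^2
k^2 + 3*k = k*(k + 3)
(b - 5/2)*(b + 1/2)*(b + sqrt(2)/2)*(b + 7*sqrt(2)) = b^4 - 2*b^3 + 15*sqrt(2)*b^3/2 - 15*sqrt(2)*b^2 + 23*b^2/4 - 14*b - 75*sqrt(2)*b/8 - 35/4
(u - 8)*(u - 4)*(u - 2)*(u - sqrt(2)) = u^4 - 14*u^3 - sqrt(2)*u^3 + 14*sqrt(2)*u^2 + 56*u^2 - 56*sqrt(2)*u - 64*u + 64*sqrt(2)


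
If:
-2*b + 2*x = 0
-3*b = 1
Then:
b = -1/3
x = -1/3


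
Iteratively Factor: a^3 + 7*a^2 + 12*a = (a)*(a^2 + 7*a + 12) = a*(a + 3)*(a + 4)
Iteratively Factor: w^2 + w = (w + 1)*(w)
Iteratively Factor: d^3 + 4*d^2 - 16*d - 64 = (d - 4)*(d^2 + 8*d + 16) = (d - 4)*(d + 4)*(d + 4)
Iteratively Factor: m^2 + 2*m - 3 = (m - 1)*(m + 3)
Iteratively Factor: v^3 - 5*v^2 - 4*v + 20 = (v - 5)*(v^2 - 4) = (v - 5)*(v - 2)*(v + 2)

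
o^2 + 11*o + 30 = (o + 5)*(o + 6)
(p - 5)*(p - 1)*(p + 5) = p^3 - p^2 - 25*p + 25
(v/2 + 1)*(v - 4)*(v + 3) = v^3/2 + v^2/2 - 7*v - 12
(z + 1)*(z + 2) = z^2 + 3*z + 2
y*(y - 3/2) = y^2 - 3*y/2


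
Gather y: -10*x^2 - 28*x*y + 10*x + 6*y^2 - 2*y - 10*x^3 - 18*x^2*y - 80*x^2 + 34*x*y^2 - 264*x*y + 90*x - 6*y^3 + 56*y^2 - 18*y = -10*x^3 - 90*x^2 + 100*x - 6*y^3 + y^2*(34*x + 62) + y*(-18*x^2 - 292*x - 20)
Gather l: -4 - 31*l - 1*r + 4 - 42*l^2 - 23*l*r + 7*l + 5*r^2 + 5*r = -42*l^2 + l*(-23*r - 24) + 5*r^2 + 4*r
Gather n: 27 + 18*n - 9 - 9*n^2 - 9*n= -9*n^2 + 9*n + 18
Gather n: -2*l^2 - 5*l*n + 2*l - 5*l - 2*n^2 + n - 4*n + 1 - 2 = -2*l^2 - 3*l - 2*n^2 + n*(-5*l - 3) - 1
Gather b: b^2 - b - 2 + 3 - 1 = b^2 - b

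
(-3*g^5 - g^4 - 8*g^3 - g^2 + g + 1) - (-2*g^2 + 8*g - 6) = -3*g^5 - g^4 - 8*g^3 + g^2 - 7*g + 7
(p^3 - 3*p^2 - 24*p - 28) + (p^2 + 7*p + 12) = p^3 - 2*p^2 - 17*p - 16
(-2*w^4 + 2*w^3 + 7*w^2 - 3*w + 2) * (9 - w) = 2*w^5 - 20*w^4 + 11*w^3 + 66*w^2 - 29*w + 18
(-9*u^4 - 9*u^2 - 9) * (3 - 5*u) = 45*u^5 - 27*u^4 + 45*u^3 - 27*u^2 + 45*u - 27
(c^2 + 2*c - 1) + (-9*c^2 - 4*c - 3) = -8*c^2 - 2*c - 4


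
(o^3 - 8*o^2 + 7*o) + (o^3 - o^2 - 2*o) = 2*o^3 - 9*o^2 + 5*o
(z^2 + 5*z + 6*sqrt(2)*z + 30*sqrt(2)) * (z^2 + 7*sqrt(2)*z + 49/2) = z^4 + 5*z^3 + 13*sqrt(2)*z^3 + 65*sqrt(2)*z^2 + 217*z^2/2 + 147*sqrt(2)*z + 1085*z/2 + 735*sqrt(2)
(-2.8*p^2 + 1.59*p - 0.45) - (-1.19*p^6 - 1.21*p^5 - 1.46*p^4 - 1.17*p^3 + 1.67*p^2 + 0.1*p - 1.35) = 1.19*p^6 + 1.21*p^5 + 1.46*p^4 + 1.17*p^3 - 4.47*p^2 + 1.49*p + 0.9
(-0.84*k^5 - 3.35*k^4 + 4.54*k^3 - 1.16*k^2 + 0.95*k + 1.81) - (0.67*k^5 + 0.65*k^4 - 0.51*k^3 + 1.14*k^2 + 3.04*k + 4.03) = -1.51*k^5 - 4.0*k^4 + 5.05*k^3 - 2.3*k^2 - 2.09*k - 2.22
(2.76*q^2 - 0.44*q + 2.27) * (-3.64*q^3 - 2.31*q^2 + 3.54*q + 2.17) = -10.0464*q^5 - 4.774*q^4 + 2.524*q^3 - 0.812100000000001*q^2 + 7.081*q + 4.9259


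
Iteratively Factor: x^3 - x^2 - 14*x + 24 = (x - 3)*(x^2 + 2*x - 8) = (x - 3)*(x - 2)*(x + 4)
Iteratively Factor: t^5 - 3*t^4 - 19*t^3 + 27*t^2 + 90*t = (t + 2)*(t^4 - 5*t^3 - 9*t^2 + 45*t) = (t - 5)*(t + 2)*(t^3 - 9*t) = (t - 5)*(t - 3)*(t + 2)*(t^2 + 3*t) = (t - 5)*(t - 3)*(t + 2)*(t + 3)*(t)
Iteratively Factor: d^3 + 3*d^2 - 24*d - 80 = (d + 4)*(d^2 - d - 20) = (d - 5)*(d + 4)*(d + 4)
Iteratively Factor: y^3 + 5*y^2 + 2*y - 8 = (y + 4)*(y^2 + y - 2) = (y + 2)*(y + 4)*(y - 1)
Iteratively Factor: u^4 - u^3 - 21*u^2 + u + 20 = (u - 5)*(u^3 + 4*u^2 - u - 4) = (u - 5)*(u - 1)*(u^2 + 5*u + 4) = (u - 5)*(u - 1)*(u + 4)*(u + 1)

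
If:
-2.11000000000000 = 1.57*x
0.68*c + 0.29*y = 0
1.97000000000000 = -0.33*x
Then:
No Solution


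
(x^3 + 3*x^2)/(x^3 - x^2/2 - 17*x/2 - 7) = 2*x^2*(x + 3)/(2*x^3 - x^2 - 17*x - 14)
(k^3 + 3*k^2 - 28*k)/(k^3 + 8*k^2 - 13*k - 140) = k/(k + 5)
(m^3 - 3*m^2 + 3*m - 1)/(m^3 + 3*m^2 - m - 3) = (m^2 - 2*m + 1)/(m^2 + 4*m + 3)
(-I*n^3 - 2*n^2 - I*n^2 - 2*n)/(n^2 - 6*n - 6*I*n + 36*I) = -n*(I*n^2 + n*(2 + I) + 2)/(n^2 - 6*n*(1 + I) + 36*I)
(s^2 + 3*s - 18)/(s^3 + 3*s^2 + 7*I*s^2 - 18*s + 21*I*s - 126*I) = 1/(s + 7*I)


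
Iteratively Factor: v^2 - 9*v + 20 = (v - 5)*(v - 4)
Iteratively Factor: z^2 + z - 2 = (z + 2)*(z - 1)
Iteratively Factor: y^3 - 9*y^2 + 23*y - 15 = (y - 1)*(y^2 - 8*y + 15) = (y - 5)*(y - 1)*(y - 3)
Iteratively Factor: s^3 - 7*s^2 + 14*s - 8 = (s - 1)*(s^2 - 6*s + 8) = (s - 4)*(s - 1)*(s - 2)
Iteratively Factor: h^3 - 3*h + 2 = (h + 2)*(h^2 - 2*h + 1) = (h - 1)*(h + 2)*(h - 1)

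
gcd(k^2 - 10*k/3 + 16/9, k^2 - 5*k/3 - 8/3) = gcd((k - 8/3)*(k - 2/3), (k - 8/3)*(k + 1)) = k - 8/3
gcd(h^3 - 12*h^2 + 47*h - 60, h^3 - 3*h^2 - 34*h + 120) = h^2 - 9*h + 20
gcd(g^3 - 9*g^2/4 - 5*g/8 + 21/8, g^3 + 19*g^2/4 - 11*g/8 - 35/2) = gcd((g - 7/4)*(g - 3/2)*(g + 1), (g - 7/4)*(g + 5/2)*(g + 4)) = g - 7/4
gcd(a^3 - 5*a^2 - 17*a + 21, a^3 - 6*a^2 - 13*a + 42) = a^2 - 4*a - 21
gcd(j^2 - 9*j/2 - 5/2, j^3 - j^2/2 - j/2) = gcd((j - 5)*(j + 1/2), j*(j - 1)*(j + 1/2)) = j + 1/2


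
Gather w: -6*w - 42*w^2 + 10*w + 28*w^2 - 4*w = -14*w^2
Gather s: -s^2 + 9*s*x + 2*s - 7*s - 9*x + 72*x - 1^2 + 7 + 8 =-s^2 + s*(9*x - 5) + 63*x + 14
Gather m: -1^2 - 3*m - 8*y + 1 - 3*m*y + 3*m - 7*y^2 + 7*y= -3*m*y - 7*y^2 - y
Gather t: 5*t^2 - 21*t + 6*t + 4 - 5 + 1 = 5*t^2 - 15*t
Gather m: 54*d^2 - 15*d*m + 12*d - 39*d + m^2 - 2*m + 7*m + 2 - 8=54*d^2 - 27*d + m^2 + m*(5 - 15*d) - 6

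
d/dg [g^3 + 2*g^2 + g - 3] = 3*g^2 + 4*g + 1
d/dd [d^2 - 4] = 2*d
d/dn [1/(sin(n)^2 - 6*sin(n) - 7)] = 2*(3 - sin(n))*cos(n)/((sin(n) - 7)^2*(sin(n) + 1)^2)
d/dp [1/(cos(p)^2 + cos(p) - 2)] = (2*cos(p) + 1)*sin(p)/(cos(p)^2 + cos(p) - 2)^2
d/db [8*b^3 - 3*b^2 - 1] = 6*b*(4*b - 1)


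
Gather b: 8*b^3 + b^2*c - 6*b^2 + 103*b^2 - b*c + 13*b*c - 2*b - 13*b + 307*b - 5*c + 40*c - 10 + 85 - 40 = 8*b^3 + b^2*(c + 97) + b*(12*c + 292) + 35*c + 35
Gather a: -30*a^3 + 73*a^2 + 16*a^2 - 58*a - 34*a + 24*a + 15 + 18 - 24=-30*a^3 + 89*a^2 - 68*a + 9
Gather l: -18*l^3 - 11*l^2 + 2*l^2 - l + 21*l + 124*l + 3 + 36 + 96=-18*l^3 - 9*l^2 + 144*l + 135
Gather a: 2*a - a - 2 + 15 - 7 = a + 6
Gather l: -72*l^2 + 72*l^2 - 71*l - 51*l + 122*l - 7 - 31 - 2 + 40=0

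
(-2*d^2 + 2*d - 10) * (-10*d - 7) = 20*d^3 - 6*d^2 + 86*d + 70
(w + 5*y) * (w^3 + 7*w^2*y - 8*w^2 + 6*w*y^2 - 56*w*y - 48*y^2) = w^4 + 12*w^3*y - 8*w^3 + 41*w^2*y^2 - 96*w^2*y + 30*w*y^3 - 328*w*y^2 - 240*y^3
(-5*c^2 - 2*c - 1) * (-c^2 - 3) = 5*c^4 + 2*c^3 + 16*c^2 + 6*c + 3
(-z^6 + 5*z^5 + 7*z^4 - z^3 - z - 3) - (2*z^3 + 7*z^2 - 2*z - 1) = -z^6 + 5*z^5 + 7*z^4 - 3*z^3 - 7*z^2 + z - 2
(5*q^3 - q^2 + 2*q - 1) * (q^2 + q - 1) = 5*q^5 + 4*q^4 - 4*q^3 + 2*q^2 - 3*q + 1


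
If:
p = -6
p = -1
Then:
No Solution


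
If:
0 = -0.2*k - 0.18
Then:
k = -0.90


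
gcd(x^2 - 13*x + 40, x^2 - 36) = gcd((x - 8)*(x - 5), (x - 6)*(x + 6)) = 1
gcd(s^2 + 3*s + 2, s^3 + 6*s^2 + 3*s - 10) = s + 2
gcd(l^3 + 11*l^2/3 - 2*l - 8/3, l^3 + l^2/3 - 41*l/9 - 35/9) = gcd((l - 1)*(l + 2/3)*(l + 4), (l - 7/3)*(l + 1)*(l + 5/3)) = 1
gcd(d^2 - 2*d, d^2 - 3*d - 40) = 1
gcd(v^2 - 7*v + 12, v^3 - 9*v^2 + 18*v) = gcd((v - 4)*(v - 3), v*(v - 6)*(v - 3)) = v - 3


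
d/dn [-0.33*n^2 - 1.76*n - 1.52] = -0.66*n - 1.76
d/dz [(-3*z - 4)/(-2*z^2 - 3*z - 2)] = (6*z^2 + 9*z - (3*z + 4)*(4*z + 3) + 6)/(2*z^2 + 3*z + 2)^2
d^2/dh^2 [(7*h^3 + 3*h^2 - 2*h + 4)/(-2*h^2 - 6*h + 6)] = (-73*h^3 + 150*h^2 - 207*h - 57)/(h^6 + 9*h^5 + 18*h^4 - 27*h^3 - 54*h^2 + 81*h - 27)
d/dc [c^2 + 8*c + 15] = 2*c + 8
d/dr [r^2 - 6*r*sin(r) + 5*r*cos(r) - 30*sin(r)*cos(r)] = -5*r*sin(r) - 6*r*cos(r) + 2*r - 6*sin(r) + 5*cos(r) - 30*cos(2*r)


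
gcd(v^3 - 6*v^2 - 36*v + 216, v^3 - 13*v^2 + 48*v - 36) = v^2 - 12*v + 36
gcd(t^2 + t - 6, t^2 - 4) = t - 2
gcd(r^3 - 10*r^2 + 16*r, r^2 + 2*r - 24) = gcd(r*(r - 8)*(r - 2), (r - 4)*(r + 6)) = 1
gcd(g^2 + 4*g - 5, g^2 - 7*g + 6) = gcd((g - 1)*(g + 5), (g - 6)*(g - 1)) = g - 1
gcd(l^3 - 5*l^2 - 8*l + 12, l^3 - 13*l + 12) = l - 1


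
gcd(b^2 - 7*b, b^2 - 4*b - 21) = b - 7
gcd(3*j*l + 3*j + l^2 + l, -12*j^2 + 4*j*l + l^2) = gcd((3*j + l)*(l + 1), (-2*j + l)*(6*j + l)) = 1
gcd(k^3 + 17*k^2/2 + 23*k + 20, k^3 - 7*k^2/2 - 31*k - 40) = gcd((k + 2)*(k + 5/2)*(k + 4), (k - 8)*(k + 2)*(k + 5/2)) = k^2 + 9*k/2 + 5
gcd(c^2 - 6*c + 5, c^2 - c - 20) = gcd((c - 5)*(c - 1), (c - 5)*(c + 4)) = c - 5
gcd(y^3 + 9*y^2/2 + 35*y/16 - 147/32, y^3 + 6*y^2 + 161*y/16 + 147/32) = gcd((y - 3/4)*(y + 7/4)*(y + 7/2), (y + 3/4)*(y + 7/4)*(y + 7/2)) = y^2 + 21*y/4 + 49/8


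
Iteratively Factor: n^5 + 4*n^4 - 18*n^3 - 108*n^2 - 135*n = (n + 3)*(n^4 + n^3 - 21*n^2 - 45*n) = (n + 3)^2*(n^3 - 2*n^2 - 15*n) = n*(n + 3)^2*(n^2 - 2*n - 15) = n*(n - 5)*(n + 3)^2*(n + 3)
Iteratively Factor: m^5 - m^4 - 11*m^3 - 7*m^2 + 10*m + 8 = (m - 1)*(m^4 - 11*m^2 - 18*m - 8) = (m - 1)*(m + 1)*(m^3 - m^2 - 10*m - 8) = (m - 1)*(m + 1)*(m + 2)*(m^2 - 3*m - 4) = (m - 1)*(m + 1)^2*(m + 2)*(m - 4)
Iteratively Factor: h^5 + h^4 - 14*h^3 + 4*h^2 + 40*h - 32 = (h + 4)*(h^4 - 3*h^3 - 2*h^2 + 12*h - 8) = (h - 1)*(h + 4)*(h^3 - 2*h^2 - 4*h + 8) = (h - 2)*(h - 1)*(h + 4)*(h^2 - 4) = (h - 2)^2*(h - 1)*(h + 4)*(h + 2)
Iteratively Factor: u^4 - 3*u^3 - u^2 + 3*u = (u - 3)*(u^3 - u) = (u - 3)*(u + 1)*(u^2 - u) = (u - 3)*(u - 1)*(u + 1)*(u)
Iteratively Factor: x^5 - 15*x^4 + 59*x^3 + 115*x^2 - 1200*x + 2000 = (x - 5)*(x^4 - 10*x^3 + 9*x^2 + 160*x - 400) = (x - 5)*(x - 4)*(x^3 - 6*x^2 - 15*x + 100) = (x - 5)*(x - 4)*(x + 4)*(x^2 - 10*x + 25) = (x - 5)^2*(x - 4)*(x + 4)*(x - 5)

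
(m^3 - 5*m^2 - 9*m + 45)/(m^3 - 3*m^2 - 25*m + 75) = (m + 3)/(m + 5)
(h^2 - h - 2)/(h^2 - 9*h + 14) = (h + 1)/(h - 7)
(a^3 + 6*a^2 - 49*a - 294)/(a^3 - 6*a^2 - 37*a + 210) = (a + 7)/(a - 5)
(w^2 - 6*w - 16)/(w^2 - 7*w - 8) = (w + 2)/(w + 1)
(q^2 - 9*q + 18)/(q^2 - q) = (q^2 - 9*q + 18)/(q*(q - 1))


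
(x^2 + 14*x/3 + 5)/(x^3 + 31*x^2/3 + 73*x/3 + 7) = (3*x + 5)/(3*x^2 + 22*x + 7)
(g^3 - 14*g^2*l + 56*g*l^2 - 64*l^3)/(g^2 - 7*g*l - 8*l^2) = (g^2 - 6*g*l + 8*l^2)/(g + l)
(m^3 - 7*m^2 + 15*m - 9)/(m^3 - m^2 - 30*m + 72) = (m^2 - 4*m + 3)/(m^2 + 2*m - 24)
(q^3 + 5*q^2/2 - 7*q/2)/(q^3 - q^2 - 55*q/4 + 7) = 2*q*(q - 1)/(2*q^2 - 9*q + 4)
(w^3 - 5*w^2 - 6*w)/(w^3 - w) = (w - 6)/(w - 1)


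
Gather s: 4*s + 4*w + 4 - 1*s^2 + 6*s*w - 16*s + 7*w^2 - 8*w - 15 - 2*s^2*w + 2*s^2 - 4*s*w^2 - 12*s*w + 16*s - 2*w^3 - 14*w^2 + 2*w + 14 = s^2*(1 - 2*w) + s*(-4*w^2 - 6*w + 4) - 2*w^3 - 7*w^2 - 2*w + 3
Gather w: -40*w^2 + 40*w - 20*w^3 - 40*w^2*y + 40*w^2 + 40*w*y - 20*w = -20*w^3 - 40*w^2*y + w*(40*y + 20)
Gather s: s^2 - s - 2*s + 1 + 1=s^2 - 3*s + 2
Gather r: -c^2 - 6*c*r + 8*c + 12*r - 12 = -c^2 + 8*c + r*(12 - 6*c) - 12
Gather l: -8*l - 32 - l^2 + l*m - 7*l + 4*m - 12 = -l^2 + l*(m - 15) + 4*m - 44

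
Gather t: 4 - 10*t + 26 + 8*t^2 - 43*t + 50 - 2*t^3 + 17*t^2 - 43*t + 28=-2*t^3 + 25*t^2 - 96*t + 108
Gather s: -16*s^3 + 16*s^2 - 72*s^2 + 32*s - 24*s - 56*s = -16*s^3 - 56*s^2 - 48*s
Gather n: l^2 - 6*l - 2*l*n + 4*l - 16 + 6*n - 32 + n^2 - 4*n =l^2 - 2*l + n^2 + n*(2 - 2*l) - 48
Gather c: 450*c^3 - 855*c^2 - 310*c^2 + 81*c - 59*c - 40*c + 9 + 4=450*c^3 - 1165*c^2 - 18*c + 13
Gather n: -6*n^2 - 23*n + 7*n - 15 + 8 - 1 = -6*n^2 - 16*n - 8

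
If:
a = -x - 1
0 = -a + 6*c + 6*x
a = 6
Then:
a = 6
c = 8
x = -7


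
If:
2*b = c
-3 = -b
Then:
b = 3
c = 6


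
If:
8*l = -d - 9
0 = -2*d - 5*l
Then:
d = 45/11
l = -18/11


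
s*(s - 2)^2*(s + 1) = s^4 - 3*s^3 + 4*s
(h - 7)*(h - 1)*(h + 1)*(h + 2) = h^4 - 5*h^3 - 15*h^2 + 5*h + 14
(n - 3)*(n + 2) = n^2 - n - 6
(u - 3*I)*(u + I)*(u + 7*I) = u^3 + 5*I*u^2 + 17*u + 21*I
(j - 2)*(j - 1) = j^2 - 3*j + 2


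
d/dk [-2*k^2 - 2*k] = -4*k - 2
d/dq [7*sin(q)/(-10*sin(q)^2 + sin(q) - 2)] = 7*(10*sin(q)^2 - 2)*cos(q)/(10*sin(q)^2 - sin(q) + 2)^2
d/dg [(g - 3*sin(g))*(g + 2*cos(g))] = -(g - 3*sin(g))*(2*sin(g) - 1) - (g + 2*cos(g))*(3*cos(g) - 1)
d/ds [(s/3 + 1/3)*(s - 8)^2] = (s - 8)*(s - 2)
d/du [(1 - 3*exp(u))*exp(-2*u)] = (3*exp(u) - 2)*exp(-2*u)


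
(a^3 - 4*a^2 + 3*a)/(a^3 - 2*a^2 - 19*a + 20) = a*(a - 3)/(a^2 - a - 20)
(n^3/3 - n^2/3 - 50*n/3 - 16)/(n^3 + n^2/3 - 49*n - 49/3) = (n^3 - n^2 - 50*n - 48)/(3*n^3 + n^2 - 147*n - 49)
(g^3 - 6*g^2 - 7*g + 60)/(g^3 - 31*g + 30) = (g^2 - g - 12)/(g^2 + 5*g - 6)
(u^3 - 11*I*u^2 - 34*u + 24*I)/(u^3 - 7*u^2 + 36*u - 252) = (u^2 - 5*I*u - 4)/(u^2 + u*(-7 + 6*I) - 42*I)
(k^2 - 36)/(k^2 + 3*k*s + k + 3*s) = (k^2 - 36)/(k^2 + 3*k*s + k + 3*s)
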